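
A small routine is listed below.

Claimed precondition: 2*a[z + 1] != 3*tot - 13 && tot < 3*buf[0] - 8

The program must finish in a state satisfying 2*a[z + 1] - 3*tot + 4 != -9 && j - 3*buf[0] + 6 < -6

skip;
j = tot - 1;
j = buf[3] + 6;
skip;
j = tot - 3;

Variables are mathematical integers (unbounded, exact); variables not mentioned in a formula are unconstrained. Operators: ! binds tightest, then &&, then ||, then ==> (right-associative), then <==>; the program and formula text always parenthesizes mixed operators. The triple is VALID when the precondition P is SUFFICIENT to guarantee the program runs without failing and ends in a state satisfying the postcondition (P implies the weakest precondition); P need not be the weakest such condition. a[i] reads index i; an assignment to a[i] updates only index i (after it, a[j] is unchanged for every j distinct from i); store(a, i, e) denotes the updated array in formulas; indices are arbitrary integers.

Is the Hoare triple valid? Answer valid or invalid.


Working backward. After the program, the postcondition 2*a[z + 1] - 3*tot + 4 != -9 && j - 3*buf[0] + 6 < -6 must hold; in canonical form it is 2*a[z + 1] != 3*tot - 13 && j < 3*buf[0] - 12.
Before j := tot - 3: 2*a[z + 1] != 3*tot - 13 && tot < 3*buf[0] - 9
Before skip: 2*a[z + 1] != 3*tot - 13 && tot < 3*buf[0] - 9
Before j := buf[3] + 6: 2*a[z + 1] != 3*tot - 13 && tot < 3*buf[0] - 9
Before j := tot - 1: 2*a[z + 1] != 3*tot - 13 && tot < 3*buf[0] - 9
Before skip: 2*a[z + 1] != 3*tot - 13 && tot < 3*buf[0] - 9
The weakest precondition is 2*a[z + 1] != 3*tot - 13 && tot < 3*buf[0] - 9.
Check whether 2*a[z + 1] != 3*tot - 13 && tot < 3*buf[0] - 8 implies it.
Countermodel: at the initial state a = {[0] = 0, elsewhere 0}, buf = {[0] = 3, elsewhere 3}, tot = 0, z = -1, the precondition holds but the weakest precondition fails.
Answer: invalid


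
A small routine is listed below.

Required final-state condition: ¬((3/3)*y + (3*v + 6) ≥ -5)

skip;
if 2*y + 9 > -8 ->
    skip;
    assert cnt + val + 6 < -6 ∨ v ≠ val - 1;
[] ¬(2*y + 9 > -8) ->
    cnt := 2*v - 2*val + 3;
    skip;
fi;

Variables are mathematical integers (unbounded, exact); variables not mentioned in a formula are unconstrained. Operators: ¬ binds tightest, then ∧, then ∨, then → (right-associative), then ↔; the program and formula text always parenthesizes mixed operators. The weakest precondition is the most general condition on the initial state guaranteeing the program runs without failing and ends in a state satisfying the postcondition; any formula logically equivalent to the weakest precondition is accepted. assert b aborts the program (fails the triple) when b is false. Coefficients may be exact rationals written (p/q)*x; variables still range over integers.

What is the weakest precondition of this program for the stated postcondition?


Working backward. After the program, the postcondition ¬((3/3)*y + (3*v + 6) ≥ -5) must hold; in canonical form it is ¬(3*v + y ≥ -11).
Then branch requires (cnt + val < -12 ∨ v ≠ val - 1) ∧ (¬(3*v + y ≥ -11)); else branch requires ¬(3*v + y ≥ -11).
Before the if: (2*y > -17 → ((cnt + val < -12 ∨ v ≠ val - 1) ∧ (¬(3*v + y ≥ -11)))) ∧ ((¬(2*y > -17)) → (¬(3*v + y ≥ -11)))
Before skip: (2*y > -17 → ((cnt + val < -12 ∨ v ≠ val - 1) ∧ (¬(3*v + y ≥ -11)))) ∧ ((¬(2*y > -17)) → (¬(3*v + y ≥ -11)))
Answer: WP = (2*y > -17 → ((cnt + val < -12 ∨ v ≠ val - 1) ∧ (¬(3*v + y ≥ -11)))) ∧ ((¬(2*y > -17)) → (¬(3*v + y ≥ -11)))


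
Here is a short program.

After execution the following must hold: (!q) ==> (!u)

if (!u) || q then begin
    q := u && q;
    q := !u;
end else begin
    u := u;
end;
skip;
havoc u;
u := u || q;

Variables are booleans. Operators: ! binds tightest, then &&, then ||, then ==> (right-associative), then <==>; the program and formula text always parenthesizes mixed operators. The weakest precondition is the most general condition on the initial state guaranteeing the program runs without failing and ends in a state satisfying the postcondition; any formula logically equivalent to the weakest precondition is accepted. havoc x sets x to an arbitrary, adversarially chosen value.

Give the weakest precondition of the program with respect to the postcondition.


Working backward. After the program, (!q) ==> (!u) must hold.
Before u := u || q: (!q) ==> (!(u || q))
Before havoc u: q
Before skip: q
Then branch requires !u; else branch requires q.
Before the if: (((!u) || q) ==> (!u)) && ((!((!u) || q)) ==> q)
Answer: WP = (((!u) || q) ==> (!u)) && ((!((!u) || q)) ==> q)


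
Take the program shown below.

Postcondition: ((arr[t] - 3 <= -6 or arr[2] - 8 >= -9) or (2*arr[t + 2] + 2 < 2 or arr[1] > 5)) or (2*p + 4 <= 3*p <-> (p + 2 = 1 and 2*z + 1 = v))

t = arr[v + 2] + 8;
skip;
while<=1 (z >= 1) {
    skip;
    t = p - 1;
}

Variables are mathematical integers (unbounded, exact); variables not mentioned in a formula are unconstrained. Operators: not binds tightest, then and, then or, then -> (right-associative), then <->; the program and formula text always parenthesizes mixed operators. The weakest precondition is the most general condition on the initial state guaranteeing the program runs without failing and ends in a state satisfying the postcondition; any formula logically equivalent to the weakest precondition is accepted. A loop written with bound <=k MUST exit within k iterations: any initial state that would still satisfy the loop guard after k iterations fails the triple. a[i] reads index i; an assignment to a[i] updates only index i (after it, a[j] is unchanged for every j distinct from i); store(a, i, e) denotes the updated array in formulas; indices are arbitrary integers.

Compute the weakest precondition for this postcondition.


Working backward. After the program, the postcondition ((arr[t] - 3 <= -6 or arr[2] - 8 >= -9) or (2*arr[t + 2] + 2 < 2 or arr[1] > 5)) or (2*p + 4 <= 3*p <-> (p + 2 = 1 and 2*z + 1 = v)) must hold; in canonical form it is arr[t] <= -3 or arr[2] >= -1 or 2*arr[t + 2] < 0 or arr[1] > 5 or (p >= 4 <-> (p = -1 and 2*z = v - 1)).
Before the loop (bound <=1), unroll the exhaustion recursion (WP_0 = exit-now case; WP_j = one more guarded iteration, up to j = 1):
  WP_0: (not (z >= 1)) and (arr[t] <= -3 or arr[2] >= -1 or 2*arr[t + 2] < 0 or arr[1] > 5 or (p >= 4 <-> (p = -1 and 2*z = v - 1)))
  WP_1: (z >= 1 -> ((not (z >= 1)) and (arr[p - 1] <= -3 or arr[2] >= -1 or 2*arr[p + 1] < 0 or arr[1] > 5 or (p >= 4 <-> (p = -1 and 2*z = v - 1))))) and ((not (z >= 1)) -> (arr[t] <= -3 or arr[2] >= -1 or 2*arr[t + 2] < 0 or arr[1] > 5 or (p >= 4 <-> (p = -1 and 2*z = v - 1))))
So before the loop: (z >= 1 -> ((not (z >= 1)) and (arr[p - 1] <= -3 or arr[2] >= -1 or 2*arr[p + 1] < 0 or arr[1] > 5 or (p >= 4 <-> (p = -1 and 2*z = v - 1))))) and ((not (z >= 1)) -> (arr[t] <= -3 or arr[2] >= -1 or 2*arr[t + 2] < 0 or arr[1] > 5 or (p >= 4 <-> (p = -1 and 2*z = v - 1))))
Before skip: (z >= 1 -> ((not (z >= 1)) and (arr[p - 1] <= -3 or arr[2] >= -1 or 2*arr[p + 1] < 0 or arr[1] > 5 or (p >= 4 <-> (p = -1 and 2*z = v - 1))))) and ((not (z >= 1)) -> (arr[t] <= -3 or arr[2] >= -1 or 2*arr[t + 2] < 0 or arr[1] > 5 or (p >= 4 <-> (p = -1 and 2*z = v - 1))))
Before t := arr[v + 2] + 8: (z >= 1 -> ((not (z >= 1)) and (arr[p - 1] <= -3 or arr[2] >= -1 or 2*arr[p + 1] < 0 or arr[1] > 5 or (p >= 4 <-> (p = -1 and 2*z = v - 1))))) and ((not (z >= 1)) -> (arr[arr[v + 2] + 8] <= -3 or arr[2] >= -1 or 2*arr[arr[v + 2] + 10] < 0 or arr[1] > 5 or (p >= 4 <-> (p = -1 and 2*z = v - 1))))
Answer: WP = (z >= 1 -> ((not (z >= 1)) and (arr[p - 1] <= -3 or arr[2] >= -1 or 2*arr[p + 1] < 0 or arr[1] > 5 or (p >= 4 <-> (p = -1 and 2*z = v - 1))))) and ((not (z >= 1)) -> (arr[arr[v + 2] + 8] <= -3 or arr[2] >= -1 or 2*arr[arr[v + 2] + 10] < 0 or arr[1] > 5 or (p >= 4 <-> (p = -1 and 2*z = v - 1))))


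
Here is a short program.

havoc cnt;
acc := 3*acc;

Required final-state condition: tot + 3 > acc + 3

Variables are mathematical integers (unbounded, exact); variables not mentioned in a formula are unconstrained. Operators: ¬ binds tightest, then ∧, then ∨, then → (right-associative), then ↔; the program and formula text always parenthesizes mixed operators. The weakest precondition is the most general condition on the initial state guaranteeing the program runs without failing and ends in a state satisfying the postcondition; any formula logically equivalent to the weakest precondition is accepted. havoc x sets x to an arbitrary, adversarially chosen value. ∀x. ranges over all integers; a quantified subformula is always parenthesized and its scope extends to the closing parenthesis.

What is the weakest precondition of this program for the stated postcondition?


Working backward. After the program, the postcondition tot + 3 > acc + 3 must hold; in canonical form it is tot > acc.
Before acc := 3*acc: tot > 3*acc
Before havoc cnt: tot > 3*acc
Answer: WP = tot > 3*acc


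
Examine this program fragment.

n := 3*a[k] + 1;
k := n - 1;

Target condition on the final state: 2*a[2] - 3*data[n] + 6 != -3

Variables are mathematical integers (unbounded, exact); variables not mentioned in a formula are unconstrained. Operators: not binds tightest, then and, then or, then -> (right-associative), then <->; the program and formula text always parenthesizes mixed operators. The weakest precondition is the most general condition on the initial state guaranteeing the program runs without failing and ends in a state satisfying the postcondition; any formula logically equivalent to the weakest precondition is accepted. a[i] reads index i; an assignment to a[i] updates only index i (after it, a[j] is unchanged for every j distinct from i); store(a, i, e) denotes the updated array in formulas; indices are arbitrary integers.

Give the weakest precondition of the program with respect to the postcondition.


Working backward. After the program, the postcondition 2*a[2] - 3*data[n] + 6 != -3 must hold; in canonical form it is 2*a[2] != 3*data[n] - 9.
Before k := n - 1: 2*a[2] != 3*data[n] - 9
Before n := 3*a[k] + 1: 2*a[2] != 3*data[3*a[k] + 1] - 9
Answer: WP = 2*a[2] != 3*data[3*a[k] + 1] - 9


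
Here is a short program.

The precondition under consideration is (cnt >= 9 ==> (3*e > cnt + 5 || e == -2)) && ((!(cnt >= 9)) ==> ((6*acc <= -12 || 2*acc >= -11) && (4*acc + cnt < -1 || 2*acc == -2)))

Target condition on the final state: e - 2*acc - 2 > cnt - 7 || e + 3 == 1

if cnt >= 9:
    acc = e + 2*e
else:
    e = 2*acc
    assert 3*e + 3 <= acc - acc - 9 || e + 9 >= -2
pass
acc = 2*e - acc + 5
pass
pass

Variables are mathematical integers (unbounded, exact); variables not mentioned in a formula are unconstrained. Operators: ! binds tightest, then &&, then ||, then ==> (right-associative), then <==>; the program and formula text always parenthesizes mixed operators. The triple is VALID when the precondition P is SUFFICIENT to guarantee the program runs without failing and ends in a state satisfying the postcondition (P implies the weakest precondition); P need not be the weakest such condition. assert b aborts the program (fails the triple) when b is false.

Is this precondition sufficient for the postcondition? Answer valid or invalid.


Working backward. After the program, the postcondition e - 2*acc - 2 > cnt - 7 || e + 3 == 1 must hold; in canonical form it is e > 2*acc + cnt - 5 || e == -2.
Before skip: e > 2*acc + cnt - 5 || e == -2
Before skip: e > 2*acc + cnt - 5 || e == -2
Before acc := 2*e - acc + 5: 2*acc > cnt + 3*e + 5 || e == -2
Before skip: 2*acc > cnt + 3*e + 5 || e == -2
Then branch requires 3*e > cnt + 5 || e == -2; else branch requires (6*acc <= -12 || 2*acc >= -11) && (4*acc + cnt < -5 || 2*acc == -2).
Before the if: (cnt >= 9 ==> (3*e > cnt + 5 || e == -2)) && ((!(cnt >= 9)) ==> ((6*acc <= -12 || 2*acc >= -11) && (4*acc + cnt < -5 || 2*acc == -2)))
The weakest precondition is (cnt >= 9 ==> (3*e > cnt + 5 || e == -2)) && ((!(cnt >= 9)) ==> ((6*acc <= -12 || 2*acc >= -11) && (4*acc + cnt < -5 || 2*acc == -2))).
Check whether (cnt >= 9 ==> (3*e > cnt + 5 || e == -2)) && ((!(cnt >= 9)) ==> ((6*acc <= -12 || 2*acc >= -11) && (4*acc + cnt < -1 || 2*acc == -2))) implies it.
Countermodel: at the initial state acc = 0, cnt = -2, e = 0, the precondition holds but the weakest precondition fails.
Answer: invalid


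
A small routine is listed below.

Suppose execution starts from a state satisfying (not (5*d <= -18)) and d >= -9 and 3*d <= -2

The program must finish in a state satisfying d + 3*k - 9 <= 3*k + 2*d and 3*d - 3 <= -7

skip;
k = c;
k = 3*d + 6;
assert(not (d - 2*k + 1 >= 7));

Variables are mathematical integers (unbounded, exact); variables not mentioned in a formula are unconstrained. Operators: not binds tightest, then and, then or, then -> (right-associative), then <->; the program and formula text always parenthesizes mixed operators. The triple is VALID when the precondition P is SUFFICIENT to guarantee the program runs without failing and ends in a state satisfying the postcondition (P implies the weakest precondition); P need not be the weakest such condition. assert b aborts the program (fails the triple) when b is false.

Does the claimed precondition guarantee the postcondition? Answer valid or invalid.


Working backward. After the program, the postcondition d + 3*k - 9 <= 3*k + 2*d and 3*d - 3 <= -7 must hold; in canonical form it is d >= -9 and 3*d <= -4.
Before assert not (d - 2*k + 1 >= 7): (not (d >= 2*k + 6)) and d >= -9 and 3*d <= -4
Before k := 3*d + 6: (not (5*d <= -18)) and d >= -9 and 3*d <= -4
Before k := c: (not (5*d <= -18)) and d >= -9 and 3*d <= -4
Before skip: (not (5*d <= -18)) and d >= -9 and 3*d <= -4
The weakest precondition is (not (5*d <= -18)) and d >= -9 and 3*d <= -4.
Check whether (not (5*d <= -18)) and d >= -9 and 3*d <= -2 implies it.
Countermodel: at the initial state d = -1, the precondition holds but the weakest precondition fails.
Answer: invalid


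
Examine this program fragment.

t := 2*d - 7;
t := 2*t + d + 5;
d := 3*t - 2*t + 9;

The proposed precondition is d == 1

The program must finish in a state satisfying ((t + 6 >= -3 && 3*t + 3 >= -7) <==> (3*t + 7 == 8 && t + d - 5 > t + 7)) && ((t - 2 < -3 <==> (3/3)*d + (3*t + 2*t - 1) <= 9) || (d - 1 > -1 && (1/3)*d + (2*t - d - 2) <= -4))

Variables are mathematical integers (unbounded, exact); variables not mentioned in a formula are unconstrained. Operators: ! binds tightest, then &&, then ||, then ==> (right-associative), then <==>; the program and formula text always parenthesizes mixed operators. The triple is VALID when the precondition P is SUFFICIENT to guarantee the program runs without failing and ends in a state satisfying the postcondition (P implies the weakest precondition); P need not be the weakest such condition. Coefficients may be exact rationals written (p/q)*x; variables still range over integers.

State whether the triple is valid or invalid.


Working backward. After the program, the postcondition ((t + 6 >= -3 && 3*t + 3 >= -7) <==> (3*t + 7 == 8 && t + d - 5 > t + 7)) && ((t - 2 < -3 <==> (3/3)*d + (3*t + 2*t - 1) <= 9) || (d - 1 > -1 && (1/3)*d + (2*t - d - 2) <= -4)) must hold; in canonical form it is ((t >= -9 && 3*t >= -10) <==> (3*t == 1 && d > 12)) && ((t < -1 <==> d + 5*t <= 10) || (d > 0 && 2*t <= (2/3)*d - 2)).
Before d := 3*t - 2*t + 9: ((t >= -9 && 3*t >= -10) <==> (3*t == 1 && t > 3)) && ((t < -1 <==> 6*t <= 1) || (t > -9 && (4/3)*t <= 4))
Before t := 2*t + d + 5: ((d + 2*t >= -14 && 3*d + 6*t >= -25) <==> (3*d + 6*t == -14 && d + 2*t > -2)) && ((d + 2*t < -6 <==> 6*d + 12*t <= -29) || (d + 2*t > -14 && (4/3)*d + (8/3)*t <= -8/3))
Before t := 2*d - 7: ((5*d >= 0 && 15*d >= 17) <==> (15*d == 28 && 5*d > 12)) && ((5*d < 8 <==> 30*d <= 55) || (5*d > 0 && (20/3)*d <= 16))
The weakest precondition is ((5*d >= 0 && 15*d >= 17) <==> (15*d == 28 && 5*d > 12)) && ((5*d < 8 <==> 30*d <= 55) || (5*d > 0 && (20/3)*d <= 16)).
Check whether d == 1 implies it.
Every state satisfying the precondition satisfies the weakest precondition: the implication holds.
Answer: valid


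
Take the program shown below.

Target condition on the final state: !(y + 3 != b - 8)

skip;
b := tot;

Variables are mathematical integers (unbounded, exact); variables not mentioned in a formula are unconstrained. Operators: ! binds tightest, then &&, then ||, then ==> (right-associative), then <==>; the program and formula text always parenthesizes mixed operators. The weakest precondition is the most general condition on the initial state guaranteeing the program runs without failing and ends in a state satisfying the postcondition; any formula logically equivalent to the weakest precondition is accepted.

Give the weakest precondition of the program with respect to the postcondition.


Working backward. After the program, the postcondition !(y + 3 != b - 8) must hold; in canonical form it is !(y != b - 11).
Before b := tot: !(y != tot - 11)
Before skip: !(y != tot - 11)
Answer: WP = !(y != tot - 11)


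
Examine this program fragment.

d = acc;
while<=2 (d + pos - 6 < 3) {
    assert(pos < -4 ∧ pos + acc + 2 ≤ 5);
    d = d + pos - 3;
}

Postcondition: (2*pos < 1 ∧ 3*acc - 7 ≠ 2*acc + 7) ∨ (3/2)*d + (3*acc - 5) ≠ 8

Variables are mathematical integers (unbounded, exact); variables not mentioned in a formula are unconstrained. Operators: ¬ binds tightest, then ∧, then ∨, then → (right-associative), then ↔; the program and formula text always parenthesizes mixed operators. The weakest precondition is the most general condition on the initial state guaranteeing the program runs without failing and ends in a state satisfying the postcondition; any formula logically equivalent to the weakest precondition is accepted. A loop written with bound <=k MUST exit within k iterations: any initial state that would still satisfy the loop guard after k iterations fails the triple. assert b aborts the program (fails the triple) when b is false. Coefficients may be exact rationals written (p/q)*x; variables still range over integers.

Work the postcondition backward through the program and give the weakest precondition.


Working backward. After the program, the postcondition (2*pos < 1 ∧ 3*acc - 7 ≠ 2*acc + 7) ∨ (3/2)*d + (3*acc - 5) ≠ 8 must hold; in canonical form it is (2*pos < 1 ∧ acc ≠ 14) ∨ 3*acc + (3/2)*d ≠ 13.
Before the loop (bound <=2), unroll the exhaustion recursion (WP_0 = exit-now case; WP_j = one more guarded iteration, up to j = 2):
  WP_0: (¬(d + pos < 9)) ∧ ((2*pos < 1 ∧ acc ≠ 14) ∨ 3*acc + (3/2)*d ≠ 13)
  WP_1: (d + pos < 9 → (pos < -4 ∧ acc + pos ≤ 3 ∧ (¬(d + 2*pos < 12)) ∧ ((2*pos < 1 ∧ acc ≠ 14) ∨ 3*acc + (3/2)*d + (3/2)*pos ≠ 35/2))) ∧ ((¬(d + pos < 9)) → ((2*pos < 1 ∧ acc ≠ 14) ∨ 3*acc + (3/2)*d ≠ 13))
  WP_2: (d + pos < 9 → (pos < -4 ∧ acc + pos ≤ 3 ∧ (d + 2*pos < 12 → (pos < -4 ∧ acc + pos ≤ 3 ∧ (¬(d + 3*pos < 15)) ∧ ((2*pos < 1 ∧ acc ≠ 14) ∨ 3*acc + (3/2)*d + 3*pos ≠ 22))) ∧ ((¬(d + 2*pos < 12)) → ((2*pos < 1 ∧ acc ≠ 14) ∨ 3*acc + (3/2)*d + (3/2)*pos ≠ 35/2)))) ∧ ((¬(d + pos < 9)) → ((2*pos < 1 ∧ acc ≠ 14) ∨ 3*acc + (3/2)*d ≠ 13))
So before the loop: (d + pos < 9 → (pos < -4 ∧ acc + pos ≤ 3 ∧ (d + 2*pos < 12 → (pos < -4 ∧ acc + pos ≤ 3 ∧ (¬(d + 3*pos < 15)) ∧ ((2*pos < 1 ∧ acc ≠ 14) ∨ 3*acc + (3/2)*d + 3*pos ≠ 22))) ∧ ((¬(d + 2*pos < 12)) → ((2*pos < 1 ∧ acc ≠ 14) ∨ 3*acc + (3/2)*d + (3/2)*pos ≠ 35/2)))) ∧ ((¬(d + pos < 9)) → ((2*pos < 1 ∧ acc ≠ 14) ∨ 3*acc + (3/2)*d ≠ 13))
Before d := acc: (acc + pos < 9 → (pos < -4 ∧ acc + pos ≤ 3 ∧ (acc + 2*pos < 12 → (pos < -4 ∧ acc + pos ≤ 3 ∧ (¬(acc + 3*pos < 15)) ∧ ((2*pos < 1 ∧ acc ≠ 14) ∨ (9/2)*acc + 3*pos ≠ 22))) ∧ ((¬(acc + 2*pos < 12)) → ((2*pos < 1 ∧ acc ≠ 14) ∨ (9/2)*acc + (3/2)*pos ≠ 35/2)))) ∧ ((¬(acc + pos < 9)) → ((2*pos < 1 ∧ acc ≠ 14) ∨ (9/2)*acc ≠ 13))
Answer: WP = (acc + pos < 9 → (pos < -4 ∧ acc + pos ≤ 3 ∧ (acc + 2*pos < 12 → (pos < -4 ∧ acc + pos ≤ 3 ∧ (¬(acc + 3*pos < 15)) ∧ ((2*pos < 1 ∧ acc ≠ 14) ∨ (9/2)*acc + 3*pos ≠ 22))) ∧ ((¬(acc + 2*pos < 12)) → ((2*pos < 1 ∧ acc ≠ 14) ∨ (9/2)*acc + (3/2)*pos ≠ 35/2)))) ∧ ((¬(acc + pos < 9)) → ((2*pos < 1 ∧ acc ≠ 14) ∨ (9/2)*acc ≠ 13))


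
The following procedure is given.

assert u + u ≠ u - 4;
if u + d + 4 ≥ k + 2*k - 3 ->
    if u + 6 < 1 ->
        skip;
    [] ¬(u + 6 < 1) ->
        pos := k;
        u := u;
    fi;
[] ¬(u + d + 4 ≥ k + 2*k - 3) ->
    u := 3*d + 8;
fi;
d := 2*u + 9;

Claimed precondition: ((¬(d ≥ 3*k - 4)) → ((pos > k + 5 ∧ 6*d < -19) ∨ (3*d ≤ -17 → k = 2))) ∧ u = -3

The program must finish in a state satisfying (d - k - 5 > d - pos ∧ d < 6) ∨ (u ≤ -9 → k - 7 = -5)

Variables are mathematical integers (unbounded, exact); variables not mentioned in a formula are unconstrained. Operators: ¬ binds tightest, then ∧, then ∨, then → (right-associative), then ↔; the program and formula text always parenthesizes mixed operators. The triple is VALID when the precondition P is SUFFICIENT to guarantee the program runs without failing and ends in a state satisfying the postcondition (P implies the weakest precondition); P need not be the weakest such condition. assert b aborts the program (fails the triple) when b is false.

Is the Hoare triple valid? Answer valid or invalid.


Working backward. After the program, the postcondition (d - k - 5 > d - pos ∧ d < 6) ∨ (u ≤ -9 → k - 7 = -5) must hold; in canonical form it is (pos > k + 5 ∧ d < 6) ∨ (u ≤ -9 → k = 2).
Before d := 2*u + 9: (pos > k + 5 ∧ 2*u < -3) ∨ (u ≤ -9 → k = 2)
Then branch requires (u < -5 → ((pos > k + 5 ∧ 2*u < -3) ∨ (u ≤ -9 → k = 2))) ∧ ((¬(u < -5)) → (u ≤ -9 → k = 2)); else branch requires (pos > k + 5 ∧ 6*d < -19) ∨ (3*d ≤ -17 → k = 2).
Before the if: (d + u ≥ 3*k - 7 → ((u < -5 → ((pos > k + 5 ∧ 2*u < -3) ∨ (u ≤ -9 → k = 2))) ∧ ((¬(u < -5)) → (u ≤ -9 → k = 2)))) ∧ ((¬(d + u ≥ 3*k - 7)) → ((pos > k + 5 ∧ 6*d < -19) ∨ (3*d ≤ -17 → k = 2)))
Before assert u + u ≠ u - 4: u ≠ -4 ∧ (d + u ≥ 3*k - 7 → ((u < -5 → ((pos > k + 5 ∧ 2*u < -3) ∨ (u ≤ -9 → k = 2))) ∧ ((¬(u < -5)) → (u ≤ -9 → k = 2)))) ∧ ((¬(d + u ≥ 3*k - 7)) → ((pos > k + 5 ∧ 6*d < -19) ∨ (3*d ≤ -17 → k = 2)))
The weakest precondition is u ≠ -4 ∧ (d + u ≥ 3*k - 7 → ((u < -5 → ((pos > k + 5 ∧ 2*u < -3) ∨ (u ≤ -9 → k = 2))) ∧ ((¬(u < -5)) → (u ≤ -9 → k = 2)))) ∧ ((¬(d + u ≥ 3*k - 7)) → ((pos > k + 5 ∧ 6*d < -19) ∨ (3*d ≤ -17 → k = 2))).
Check whether ((¬(d ≥ 3*k - 4)) → ((pos > k + 5 ∧ 6*d < -19) ∨ (3*d ≤ -17 → k = 2))) ∧ u = -3 implies it.
Every state satisfying the precondition satisfies the weakest precondition: the implication holds.
Answer: valid


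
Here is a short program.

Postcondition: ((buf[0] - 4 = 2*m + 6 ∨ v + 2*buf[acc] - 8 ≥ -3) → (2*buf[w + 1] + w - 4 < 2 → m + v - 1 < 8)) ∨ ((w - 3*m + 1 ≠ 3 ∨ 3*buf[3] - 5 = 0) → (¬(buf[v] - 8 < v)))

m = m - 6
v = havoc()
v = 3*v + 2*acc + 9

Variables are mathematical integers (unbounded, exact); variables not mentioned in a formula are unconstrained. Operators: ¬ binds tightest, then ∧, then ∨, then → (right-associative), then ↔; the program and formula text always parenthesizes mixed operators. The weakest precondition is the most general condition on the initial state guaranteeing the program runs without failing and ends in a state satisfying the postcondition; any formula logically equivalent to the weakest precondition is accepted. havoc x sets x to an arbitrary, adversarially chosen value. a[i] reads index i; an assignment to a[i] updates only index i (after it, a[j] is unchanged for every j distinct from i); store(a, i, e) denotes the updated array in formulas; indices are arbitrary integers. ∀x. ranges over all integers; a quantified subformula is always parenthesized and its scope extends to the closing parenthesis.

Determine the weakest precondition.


Working backward. After the program, the postcondition ((buf[0] - 4 = 2*m + 6 ∨ v + 2*buf[acc] - 8 ≥ -3) → (2*buf[w + 1] + w - 4 < 2 → m + v - 1 < 8)) ∨ ((w - 3*m + 1 ≠ 3 ∨ 3*buf[3] - 5 = 0) → (¬(buf[v] - 8 < v))) must hold; in canonical form it is ((buf[0] = 2*m + 10 ∨ 2*buf[acc] + v ≥ 5) → (2*buf[w + 1] + w < 6 → m + v < 9)) ∨ ((w ≠ 3*m + 2 ∨ 3*buf[3] = 5) → (¬(buf[v] < v + 8))).
Before v := 3*v + 2*acc + 9: ((buf[0] = 2*m + 10 ∨ 2*buf[acc] + 2*acc + 3*v ≥ -4) → (2*buf[w + 1] + w < 6 → 2*acc + m + 3*v < 0)) ∨ ((w ≠ 3*m + 2 ∨ 3*buf[3] = 5) → (¬(buf[2*acc + 3*v + 9] < 2*acc + 3*v + 17)))
Before havoc v: ∀v_1. (((buf[0] = 2*m + 10 ∨ 2*buf[acc] + 2*acc + 3*v_1 ≥ -4) → (2*buf[w + 1] + w < 6 → 2*acc + m + 3*v_1 < 0)) ∨ ((w ≠ 3*m + 2 ∨ 3*buf[3] = 5) → (¬(buf[2*acc + 3*v_1 + 9] < 2*acc + 3*v_1 + 17))))
Before m := m - 6: ∀v_1. (((buf[0] = 2*m - 2 ∨ 2*buf[acc] + 2*acc + 3*v_1 ≥ -4) → (2*buf[w + 1] + w < 6 → 2*acc + m + 3*v_1 < 6)) ∨ ((w ≠ 3*m - 16 ∨ 3*buf[3] = 5) → (¬(buf[2*acc + 3*v_1 + 9] < 2*acc + 3*v_1 + 17))))
Answer: WP = ∀v_1. (((buf[0] = 2*m - 2 ∨ 2*buf[acc] + 2*acc + 3*v_1 ≥ -4) → (2*buf[w + 1] + w < 6 → 2*acc + m + 3*v_1 < 6)) ∨ ((w ≠ 3*m - 16 ∨ 3*buf[3] = 5) → (¬(buf[2*acc + 3*v_1 + 9] < 2*acc + 3*v_1 + 17))))


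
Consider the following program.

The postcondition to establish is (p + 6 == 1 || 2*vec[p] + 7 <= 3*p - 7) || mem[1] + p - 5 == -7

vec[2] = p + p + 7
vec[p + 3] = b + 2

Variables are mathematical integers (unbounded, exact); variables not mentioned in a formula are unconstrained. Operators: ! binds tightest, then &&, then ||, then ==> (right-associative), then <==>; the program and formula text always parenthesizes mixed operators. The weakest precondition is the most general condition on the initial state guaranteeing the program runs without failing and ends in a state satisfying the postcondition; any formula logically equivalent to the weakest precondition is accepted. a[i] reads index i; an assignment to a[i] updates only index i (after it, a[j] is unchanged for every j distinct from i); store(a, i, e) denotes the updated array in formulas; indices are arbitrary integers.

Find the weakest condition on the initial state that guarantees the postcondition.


Working backward. After the program, the postcondition (p + 6 == 1 || 2*vec[p] + 7 <= 3*p - 7) || mem[1] + p - 5 == -7 must hold; in canonical form it is p == -5 || 2*vec[p] <= 3*p - 14 || mem[1] + p == -2.
Before vec[p + 3] := b + 2: p == -5 || 2*store(vec, p + 3, b + 2)[p] <= 3*p - 14 || mem[1] + p == -2
Before vec[2] := p + p + 7: p == -5 || 2*store(store(vec, 2, 2*p + 7), p + 3, b + 2)[p] <= 3*p - 14 || mem[1] + p == -2
Answer: WP = p == -5 || 2*store(store(vec, 2, 2*p + 7), p + 3, b + 2)[p] <= 3*p - 14 || mem[1] + p == -2


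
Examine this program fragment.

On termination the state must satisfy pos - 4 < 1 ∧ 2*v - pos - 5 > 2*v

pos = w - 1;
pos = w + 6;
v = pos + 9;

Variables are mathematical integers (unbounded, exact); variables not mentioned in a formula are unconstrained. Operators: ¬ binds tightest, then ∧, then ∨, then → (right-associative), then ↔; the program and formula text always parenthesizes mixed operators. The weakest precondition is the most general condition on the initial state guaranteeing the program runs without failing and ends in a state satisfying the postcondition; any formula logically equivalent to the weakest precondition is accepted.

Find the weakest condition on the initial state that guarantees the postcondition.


Working backward. After the program, the postcondition pos - 4 < 1 ∧ 2*v - pos - 5 > 2*v must hold; in canonical form it is pos < 5 ∧ pos < -5.
Before v := pos + 9: pos < 5 ∧ pos < -5
Before pos := w + 6: w < -1 ∧ w < -11
Before pos := w - 1: w < -1 ∧ w < -11
Answer: WP = w < -1 ∧ w < -11


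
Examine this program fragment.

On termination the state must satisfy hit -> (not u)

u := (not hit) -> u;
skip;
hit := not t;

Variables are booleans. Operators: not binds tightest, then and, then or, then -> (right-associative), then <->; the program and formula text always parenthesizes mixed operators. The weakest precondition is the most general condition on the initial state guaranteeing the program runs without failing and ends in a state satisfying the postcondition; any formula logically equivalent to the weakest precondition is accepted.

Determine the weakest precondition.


Working backward. After the program, hit -> (not u) must hold.
Before hit := not t: (not t) -> (not u)
Before skip: (not t) -> (not u)
Before u := (not hit) -> u: (not t) -> (not ((not hit) -> u))
Answer: WP = (not t) -> (not ((not hit) -> u))


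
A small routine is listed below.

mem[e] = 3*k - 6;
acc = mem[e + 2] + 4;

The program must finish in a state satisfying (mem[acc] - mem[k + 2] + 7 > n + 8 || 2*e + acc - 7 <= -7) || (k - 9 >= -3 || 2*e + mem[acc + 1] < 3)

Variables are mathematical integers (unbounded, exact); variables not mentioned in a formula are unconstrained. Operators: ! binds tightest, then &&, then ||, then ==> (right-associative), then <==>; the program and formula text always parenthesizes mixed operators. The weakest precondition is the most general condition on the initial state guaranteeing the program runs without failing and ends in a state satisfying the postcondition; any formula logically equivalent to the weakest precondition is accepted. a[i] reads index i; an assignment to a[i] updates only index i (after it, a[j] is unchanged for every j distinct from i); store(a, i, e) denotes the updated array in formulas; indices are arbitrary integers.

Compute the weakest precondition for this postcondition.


Working backward. After the program, the postcondition (mem[acc] - mem[k + 2] + 7 > n + 8 || 2*e + acc - 7 <= -7) || (k - 9 >= -3 || 2*e + mem[acc + 1] < 3) must hold; in canonical form it is mem[acc] > mem[k + 2] + n + 1 || acc + 2*e <= 0 || k >= 6 || mem[acc + 1] + 2*e < 3.
Before acc := mem[e + 2] + 4: mem[mem[e + 2] + 4] > mem[k + 2] + n + 1 || mem[e + 2] + 2*e <= -4 || k >= 6 || mem[mem[e + 2] + 5] + 2*e < 3
Before mem[e] := 3*k - 6: store(mem, e, 3*k - 6)[store(mem, e, 3*k - 6)[e + 2] + 4] > store(mem, e, 3*k - 6)[k + 2] + n + 1 || store(mem, e, 3*k - 6)[e + 2] + 2*e <= -4 || k >= 6 || store(mem, e, 3*k - 6)[store(mem, e, 3*k - 6)[e + 2] + 5] + 2*e < 3
Answer: WP = store(mem, e, 3*k - 6)[store(mem, e, 3*k - 6)[e + 2] + 4] > store(mem, e, 3*k - 6)[k + 2] + n + 1 || store(mem, e, 3*k - 6)[e + 2] + 2*e <= -4 || k >= 6 || store(mem, e, 3*k - 6)[store(mem, e, 3*k - 6)[e + 2] + 5] + 2*e < 3


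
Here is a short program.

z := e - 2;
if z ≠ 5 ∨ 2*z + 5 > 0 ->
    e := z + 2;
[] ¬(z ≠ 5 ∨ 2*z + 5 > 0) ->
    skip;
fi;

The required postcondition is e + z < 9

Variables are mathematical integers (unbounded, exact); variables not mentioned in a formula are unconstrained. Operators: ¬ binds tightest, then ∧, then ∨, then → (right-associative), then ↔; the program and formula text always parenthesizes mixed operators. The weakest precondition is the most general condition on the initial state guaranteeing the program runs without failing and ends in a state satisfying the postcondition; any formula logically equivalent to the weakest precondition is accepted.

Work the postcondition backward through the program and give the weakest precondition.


Working backward. After the program, e + z < 9 must hold.
Then branch requires 2*z < 7; else branch requires e + z < 9.
Before the if: ((z ≠ 5 ∨ 2*z > -5) → 2*z < 7) ∧ ((¬(z ≠ 5 ∨ 2*z > -5)) → e + z < 9)
Before z := e - 2: ((e ≠ 7 ∨ 2*e > -1) → 2*e < 11) ∧ ((¬(e ≠ 7 ∨ 2*e > -1)) → 2*e < 11)
Answer: WP = ((e ≠ 7 ∨ 2*e > -1) → 2*e < 11) ∧ ((¬(e ≠ 7 ∨ 2*e > -1)) → 2*e < 11)


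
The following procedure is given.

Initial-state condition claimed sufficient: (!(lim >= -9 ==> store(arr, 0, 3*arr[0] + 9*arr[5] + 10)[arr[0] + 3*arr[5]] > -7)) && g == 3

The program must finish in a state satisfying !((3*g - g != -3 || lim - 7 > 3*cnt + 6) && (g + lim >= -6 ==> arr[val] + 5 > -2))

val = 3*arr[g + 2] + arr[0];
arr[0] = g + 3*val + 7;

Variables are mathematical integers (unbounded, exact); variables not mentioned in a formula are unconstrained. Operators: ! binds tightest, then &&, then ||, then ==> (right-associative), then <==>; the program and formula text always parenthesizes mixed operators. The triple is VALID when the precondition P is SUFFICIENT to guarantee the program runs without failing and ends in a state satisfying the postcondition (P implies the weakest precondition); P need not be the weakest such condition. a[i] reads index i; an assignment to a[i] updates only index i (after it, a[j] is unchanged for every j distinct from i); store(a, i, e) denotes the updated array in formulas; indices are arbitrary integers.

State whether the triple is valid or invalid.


Working backward. After the program, the postcondition !((3*g - g != -3 || lim - 7 > 3*cnt + 6) && (g + lim >= -6 ==> arr[val] + 5 > -2)) must hold; in canonical form it is !((2*g != -3 || lim > 3*cnt + 13) && (g + lim >= -6 ==> arr[val] > -7)).
Before arr[0] := g + 3*val + 7: !((2*g != -3 || lim > 3*cnt + 13) && (g + lim >= -6 ==> store(arr, 0, g + 3*val + 7)[val] > -7))
Before val := 3*arr[g + 2] + arr[0]: !((2*g != -3 || lim > 3*cnt + 13) && (g + lim >= -6 ==> store(arr, 0, 9*arr[g + 2] + 3*arr[0] + g + 7)[3*arr[g + 2] + arr[0]] > -7))
The weakest precondition is !((2*g != -3 || lim > 3*cnt + 13) && (g + lim >= -6 ==> store(arr, 0, 9*arr[g + 2] + 3*arr[0] + g + 7)[3*arr[g + 2] + arr[0]] > -7)).
Check whether (!(lim >= -9 ==> store(arr, 0, 3*arr[0] + 9*arr[5] + 10)[arr[0] + 3*arr[5]] > -7)) && g == 3 implies it.
Every state satisfying the precondition satisfies the weakest precondition: the implication holds.
Answer: valid


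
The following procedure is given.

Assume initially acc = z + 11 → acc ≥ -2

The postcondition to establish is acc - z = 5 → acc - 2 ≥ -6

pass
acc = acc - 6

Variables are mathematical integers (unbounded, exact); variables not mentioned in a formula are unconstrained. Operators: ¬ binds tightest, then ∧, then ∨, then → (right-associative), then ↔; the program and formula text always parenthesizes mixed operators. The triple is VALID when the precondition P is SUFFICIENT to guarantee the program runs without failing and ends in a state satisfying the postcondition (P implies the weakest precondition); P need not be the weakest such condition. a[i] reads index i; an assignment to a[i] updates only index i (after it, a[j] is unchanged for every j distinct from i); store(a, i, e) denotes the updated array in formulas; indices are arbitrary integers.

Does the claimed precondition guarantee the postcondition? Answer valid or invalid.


Working backward. After the program, the postcondition acc - z = 5 → acc - 2 ≥ -6 must hold; in canonical form it is acc = z + 5 → acc ≥ -4.
Before acc := acc - 6: acc = z + 11 → acc ≥ 2
Before skip: acc = z + 11 → acc ≥ 2
The weakest precondition is acc = z + 11 → acc ≥ 2.
Check whether acc = z + 11 → acc ≥ -2 implies it.
Countermodel: at the initial state acc = -2, z = -13, the precondition holds but the weakest precondition fails.
Answer: invalid


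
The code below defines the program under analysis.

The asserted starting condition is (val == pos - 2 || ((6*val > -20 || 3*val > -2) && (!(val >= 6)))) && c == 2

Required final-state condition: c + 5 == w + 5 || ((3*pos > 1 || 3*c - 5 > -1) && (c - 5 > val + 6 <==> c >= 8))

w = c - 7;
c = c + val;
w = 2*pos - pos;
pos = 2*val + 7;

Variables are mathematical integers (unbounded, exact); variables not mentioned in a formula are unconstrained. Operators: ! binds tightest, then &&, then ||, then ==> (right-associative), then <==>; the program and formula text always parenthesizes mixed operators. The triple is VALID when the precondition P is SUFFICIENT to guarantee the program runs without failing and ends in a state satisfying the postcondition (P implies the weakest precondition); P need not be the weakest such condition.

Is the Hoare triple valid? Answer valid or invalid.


Working backward. After the program, the postcondition c + 5 == w + 5 || ((3*pos > 1 || 3*c - 5 > -1) && (c - 5 > val + 6 <==> c >= 8)) must hold; in canonical form it is c == w || ((3*pos > 1 || 3*c > 4) && (c > val + 11 <==> c >= 8)).
Before pos := 2*val + 7: c == w || ((6*val > -20 || 3*c > 4) && (c > val + 11 <==> c >= 8))
Before w := 2*pos - pos: c == pos || ((6*val > -20 || 3*c > 4) && (c > val + 11 <==> c >= 8))
Before c := c + val: c + val == pos || ((6*val > -20 || 3*c + 3*val > 4) && (c > 11 <==> c + val >= 8))
Before w := c - 7: c + val == pos || ((6*val > -20 || 3*c + 3*val > 4) && (c > 11 <==> c + val >= 8))
The weakest precondition is c + val == pos || ((6*val > -20 || 3*c + 3*val > 4) && (c > 11 <==> c + val >= 8)).
Check whether (val == pos - 2 || ((6*val > -20 || 3*val > -2) && (!(val >= 6)))) && c == 2 implies it.
Every state satisfying the precondition satisfies the weakest precondition: the implication holds.
Answer: valid


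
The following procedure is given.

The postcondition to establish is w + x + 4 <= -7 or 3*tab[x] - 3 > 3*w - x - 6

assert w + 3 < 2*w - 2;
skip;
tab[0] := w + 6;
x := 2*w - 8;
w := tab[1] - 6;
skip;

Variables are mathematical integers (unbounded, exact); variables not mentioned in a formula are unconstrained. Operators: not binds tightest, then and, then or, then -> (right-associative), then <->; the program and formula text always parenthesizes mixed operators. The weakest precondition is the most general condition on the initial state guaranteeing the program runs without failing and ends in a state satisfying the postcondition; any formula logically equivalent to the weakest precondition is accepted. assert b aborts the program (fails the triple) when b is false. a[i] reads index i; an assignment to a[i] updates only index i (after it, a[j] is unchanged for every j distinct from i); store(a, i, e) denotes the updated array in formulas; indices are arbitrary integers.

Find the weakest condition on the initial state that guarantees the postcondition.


Working backward. After the program, the postcondition w + x + 4 <= -7 or 3*tab[x] - 3 > 3*w - x - 6 must hold; in canonical form it is w + x <= -11 or 3*tab[x] + x > 3*w - 3.
Before skip: w + x <= -11 or 3*tab[x] + x > 3*w - 3
Before w := tab[1] - 6: tab[1] + x <= -5 or 3*tab[x] + x > 3*tab[1] - 21
Before x := 2*w - 8: tab[1] + 2*w <= 3 or 3*tab[2*w - 8] + 2*w > 3*tab[1] - 13
Before tab[0] := w + 6: tab[1] + 2*w <= 3 or 3*store(tab, 0, w + 6)[2*w - 8] + 2*w > 3*tab[1] - 13
Before skip: tab[1] + 2*w <= 3 or 3*store(tab, 0, w + 6)[2*w - 8] + 2*w > 3*tab[1] - 13
Before assert w + 3 < 2*w - 2: w > 5 and (tab[1] + 2*w <= 3 or 3*store(tab, 0, w + 6)[2*w - 8] + 2*w > 3*tab[1] - 13)
Answer: WP = w > 5 and (tab[1] + 2*w <= 3 or 3*store(tab, 0, w + 6)[2*w - 8] + 2*w > 3*tab[1] - 13)


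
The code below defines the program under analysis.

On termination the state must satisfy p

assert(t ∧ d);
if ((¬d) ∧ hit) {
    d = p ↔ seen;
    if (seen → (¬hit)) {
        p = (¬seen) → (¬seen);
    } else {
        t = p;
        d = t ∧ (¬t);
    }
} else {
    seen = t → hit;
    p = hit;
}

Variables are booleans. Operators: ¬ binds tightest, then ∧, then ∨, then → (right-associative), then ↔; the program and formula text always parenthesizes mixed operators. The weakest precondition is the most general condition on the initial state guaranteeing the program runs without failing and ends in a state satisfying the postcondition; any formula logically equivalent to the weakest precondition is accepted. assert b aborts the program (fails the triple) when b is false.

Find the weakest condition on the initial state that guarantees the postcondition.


Working backward. After the program, p must hold.
Then branch requires (¬(seen → (¬hit))) → p; else branch requires hit.
Before the if: (((¬d) ∧ hit) → ((¬(seen → (¬hit))) → p)) ∧ ((¬((¬d) ∧ hit)) → hit)
Before assert t ∧ d: t ∧ d ∧ (((¬d) ∧ hit) → ((¬(seen → (¬hit))) → p)) ∧ ((¬((¬d) ∧ hit)) → hit)
Answer: WP = t ∧ d ∧ (((¬d) ∧ hit) → ((¬(seen → (¬hit))) → p)) ∧ ((¬((¬d) ∧ hit)) → hit)
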